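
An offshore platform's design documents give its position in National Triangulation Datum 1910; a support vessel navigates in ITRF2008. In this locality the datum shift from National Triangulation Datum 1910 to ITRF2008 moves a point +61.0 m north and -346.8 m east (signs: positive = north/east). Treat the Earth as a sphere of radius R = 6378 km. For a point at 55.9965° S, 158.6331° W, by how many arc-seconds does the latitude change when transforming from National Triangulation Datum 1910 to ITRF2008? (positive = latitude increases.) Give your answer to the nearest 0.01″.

On a sphere of radius R, 1 rad of latitude = R, so Δφ = ΔN / R = 61.0 / 6378000 = 9.5641e-06 rad = 1.973″.

Δφ = 1.97″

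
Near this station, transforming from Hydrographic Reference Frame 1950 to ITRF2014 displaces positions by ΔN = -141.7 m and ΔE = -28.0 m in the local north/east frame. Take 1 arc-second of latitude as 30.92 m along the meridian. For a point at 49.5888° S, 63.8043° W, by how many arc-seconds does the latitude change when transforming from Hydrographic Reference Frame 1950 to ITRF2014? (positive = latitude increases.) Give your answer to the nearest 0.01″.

1″ of latitude = 30.92 m, so Δφ = -141.7 / 30.92 = -4.583″.

Δφ = -4.58″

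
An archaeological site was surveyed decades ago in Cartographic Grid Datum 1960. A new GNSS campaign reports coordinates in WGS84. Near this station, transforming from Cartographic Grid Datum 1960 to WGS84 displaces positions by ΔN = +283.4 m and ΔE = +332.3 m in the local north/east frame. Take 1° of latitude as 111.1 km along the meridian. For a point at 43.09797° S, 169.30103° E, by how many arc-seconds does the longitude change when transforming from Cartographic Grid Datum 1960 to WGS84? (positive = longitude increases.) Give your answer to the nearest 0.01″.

Δλ = 14.75″

At latitude -43.09797°, cos φ = 0.730186.
1° of longitude at this latitude = 111.1 × cos φ = 81.12 km, so Δλ = 332.3 / 81123.7 = 0.0040962° = 14.746″.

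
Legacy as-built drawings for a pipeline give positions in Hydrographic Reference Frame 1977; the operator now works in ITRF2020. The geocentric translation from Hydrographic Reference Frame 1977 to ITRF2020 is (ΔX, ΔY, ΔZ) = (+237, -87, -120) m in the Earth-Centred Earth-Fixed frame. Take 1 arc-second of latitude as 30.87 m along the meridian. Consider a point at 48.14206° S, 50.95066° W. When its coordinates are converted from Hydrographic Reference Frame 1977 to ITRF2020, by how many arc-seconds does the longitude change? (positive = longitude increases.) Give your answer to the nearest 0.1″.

sin φ = -0.744802, cos φ = 0.667286, sin λ = -0.776604, cos λ = 0.629989.
East component: ΔE = −sin λ·ΔX + cos λ·ΔY = −(-0.776604)(237) + (0.629989)(-87) = 129.25 m.
1° of latitude spans 3600 × 30.87 = 111132 m; at latitude φ, 1° of longitude spans that × cos φ = 74156.8 m, so Δλ = 129.25 / 74156.8 × 3600 = 6.274″.

Δλ = 6.3″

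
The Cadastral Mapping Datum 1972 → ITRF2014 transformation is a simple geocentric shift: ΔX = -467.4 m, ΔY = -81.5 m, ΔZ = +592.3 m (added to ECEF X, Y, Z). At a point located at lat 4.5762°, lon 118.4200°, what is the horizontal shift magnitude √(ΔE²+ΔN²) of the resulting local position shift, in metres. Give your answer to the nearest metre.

The local east axis at (φ, λ) is (−sin λ, cos λ, 0), so ΔE = −sin(118.4200°)·(-467.4) + cos(118.4200°)·(-81.5) = 449.86 m.
The local north axis is (−sin φ cos λ, −sin φ sin λ, cos φ), giving ΔN = -17.748 + 5.719 + 590.412 = 578.38 m.
Horizontal magnitude = √(ΔE² + ΔN²) = √(449.86² + 578.38²) = 732.73 m.

733 m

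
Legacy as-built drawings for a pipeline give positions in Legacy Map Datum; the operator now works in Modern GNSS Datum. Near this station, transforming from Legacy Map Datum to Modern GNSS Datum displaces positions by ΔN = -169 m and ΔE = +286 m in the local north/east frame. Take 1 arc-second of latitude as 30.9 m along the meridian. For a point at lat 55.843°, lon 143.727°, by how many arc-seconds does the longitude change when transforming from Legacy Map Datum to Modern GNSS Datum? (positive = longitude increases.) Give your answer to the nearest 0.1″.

Δλ = 16.5″

At latitude 55.843°, cos φ = 0.561463.
1″ of longitude at this latitude = 30.90 × cos φ = 17.3492 m, so Δλ = 286.0 / 17.3492 = 16.485″.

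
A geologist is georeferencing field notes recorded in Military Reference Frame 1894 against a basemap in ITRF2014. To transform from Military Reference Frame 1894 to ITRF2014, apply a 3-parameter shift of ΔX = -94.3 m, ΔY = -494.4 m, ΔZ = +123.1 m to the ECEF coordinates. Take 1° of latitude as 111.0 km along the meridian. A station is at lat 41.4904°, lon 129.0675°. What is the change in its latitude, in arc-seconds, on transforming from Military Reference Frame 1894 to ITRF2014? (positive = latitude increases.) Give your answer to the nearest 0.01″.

sin φ = 0.662495, cos φ = 0.749067, sin λ = 0.776404, cos λ = -0.630236.
North component: ΔN = −sin φ cos λ·ΔX − sin φ sin λ·ΔY + cos φ·ΔZ = −(0.662495)(-0.630236)(-94.3) − (0.662495)(0.776404)(-494.4) + (0.749067)(123.1) = 307.14 m.
1° of latitude spans 111000 m, so Δφ = 307.14 / 111000 × 3600 = 9.961″.

Δφ = 9.96″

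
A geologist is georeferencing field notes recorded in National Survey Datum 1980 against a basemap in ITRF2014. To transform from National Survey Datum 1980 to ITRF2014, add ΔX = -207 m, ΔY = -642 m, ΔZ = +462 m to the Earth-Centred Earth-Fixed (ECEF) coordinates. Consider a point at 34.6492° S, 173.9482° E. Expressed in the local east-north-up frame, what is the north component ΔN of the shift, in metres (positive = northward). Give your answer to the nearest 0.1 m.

The local north axis is (−sin φ cos λ, −sin φ sin λ, cos φ), giving ΔN = 117.034 − 38.482 + 380.064 = 458.62 m.

ΔN = 458.6 m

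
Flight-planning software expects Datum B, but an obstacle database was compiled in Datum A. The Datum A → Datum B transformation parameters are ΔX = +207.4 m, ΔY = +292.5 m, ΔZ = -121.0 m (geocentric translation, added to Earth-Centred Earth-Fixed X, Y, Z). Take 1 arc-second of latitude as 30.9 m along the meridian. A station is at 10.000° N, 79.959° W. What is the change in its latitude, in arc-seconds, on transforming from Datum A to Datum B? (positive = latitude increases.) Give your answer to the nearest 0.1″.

sin φ = 0.173648, cos φ = 0.984808, sin λ = -0.984683, cos λ = 0.174353.
North component: ΔN = −sin φ cos λ·ΔX − sin φ sin λ·ΔY + cos φ·ΔZ = −(0.173648)(0.174353)(207.4) − (0.173648)(-0.984683)(292.5) + (0.984808)(-121.0) = -75.43 m.
1° of latitude spans 3600 × 30.90 = 111240 m, so Δφ = -75.43 / 111240 × 3600 = -2.441″.

Δφ = -2.4″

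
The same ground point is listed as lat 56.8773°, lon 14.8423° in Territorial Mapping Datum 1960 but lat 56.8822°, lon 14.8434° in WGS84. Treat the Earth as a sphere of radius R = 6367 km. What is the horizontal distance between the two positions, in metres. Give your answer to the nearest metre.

549 m

Δφ = 56.8822° − 56.8773° = +0.0049°; Δλ = 14.8434° − 14.8423° = +0.0011°.
1° along a meridian = πR/180 = 111125 m.
ΔN = Δφ × 111125 = 544.5 m; ΔE = Δλ × 111125 × cos(56.8773°) = +0.0011 × 111125 × 0.546434 = 66.8 m.
Distance = √(ΔE² + ΔN²) = √(66.8² + 544.5²) = 548.6 m.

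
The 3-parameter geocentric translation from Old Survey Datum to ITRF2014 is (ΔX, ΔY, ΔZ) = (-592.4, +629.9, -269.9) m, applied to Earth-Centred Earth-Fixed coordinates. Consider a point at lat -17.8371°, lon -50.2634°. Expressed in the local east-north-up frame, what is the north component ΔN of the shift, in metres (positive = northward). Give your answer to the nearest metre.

ΔN = -521 m

At φ = -17.8371°, λ = -50.2634°: sin φ = -0.306312, cos φ = 0.951931, sin λ = -0.768991, cos λ = 0.639259.
ΔN = −sin φ cos λ·ΔX − sin φ sin λ·ΔY + cos φ·ΔZ = −(-0.306312)(0.639259)(-592.4) − (-0.306312)(-0.768991)(629.9) + (0.951931)(-269.9) = -521.30 m.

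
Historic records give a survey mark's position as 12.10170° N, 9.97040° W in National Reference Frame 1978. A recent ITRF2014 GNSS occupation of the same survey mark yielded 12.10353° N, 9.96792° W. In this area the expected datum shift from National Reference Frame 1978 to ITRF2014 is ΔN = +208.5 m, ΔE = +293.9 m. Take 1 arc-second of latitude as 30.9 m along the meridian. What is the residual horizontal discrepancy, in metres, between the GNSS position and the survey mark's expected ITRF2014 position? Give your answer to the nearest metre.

25 m

Observed coordinate differences: Δφ = +0.00183°, Δλ = +0.00248°.
Converting to metres (1° lat = 111240 m, cos φ = 0.977777): observed ΔN = 203.6 m, observed ΔE = 269.7 m.
Subtracting the expected shift leaves a residual of 203.6 − (208.5) = -4.9 m north and 269.7 − (293.9) = -24.2 m east.
Residual distance = √((-4.9)² + (-24.2)²) = 24.7 m.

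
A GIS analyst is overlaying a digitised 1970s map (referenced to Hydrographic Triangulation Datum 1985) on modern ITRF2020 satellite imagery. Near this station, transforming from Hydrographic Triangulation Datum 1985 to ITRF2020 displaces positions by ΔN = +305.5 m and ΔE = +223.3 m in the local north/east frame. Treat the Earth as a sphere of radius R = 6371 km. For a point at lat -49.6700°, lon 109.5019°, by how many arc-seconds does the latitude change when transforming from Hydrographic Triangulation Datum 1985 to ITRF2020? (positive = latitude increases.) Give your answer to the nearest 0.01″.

Δφ = 9.89″

On a sphere of radius R, 1 rad of latitude = R, so Δφ = ΔN / R = 305.5 / 6371000 = 4.7952e-05 rad = 9.891″.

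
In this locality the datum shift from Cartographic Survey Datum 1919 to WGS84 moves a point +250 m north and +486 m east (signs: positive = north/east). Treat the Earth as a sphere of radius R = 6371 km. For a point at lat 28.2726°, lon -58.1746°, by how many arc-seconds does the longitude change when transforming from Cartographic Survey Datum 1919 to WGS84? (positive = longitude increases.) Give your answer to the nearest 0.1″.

At latitude 28.2726°, cos φ = 0.880704.
One radian of longitude at latitude φ spans R cos φ, so Δλ = ΔE / (R cos φ) = 486.0 / (6371000 × 0.880704) = 8.6616e-05 rad = 17.866″.

Δλ = 17.9″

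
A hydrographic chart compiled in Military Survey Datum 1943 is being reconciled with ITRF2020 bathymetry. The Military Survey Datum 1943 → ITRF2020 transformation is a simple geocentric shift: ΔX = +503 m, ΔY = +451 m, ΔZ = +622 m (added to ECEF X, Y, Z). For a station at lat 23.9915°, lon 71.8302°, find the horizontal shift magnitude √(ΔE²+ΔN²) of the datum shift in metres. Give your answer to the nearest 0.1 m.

At φ = 23.9915°, λ = 71.8302°: sin φ = 0.406601, cos φ = 0.913606, sin λ = 0.950137, cos λ = 0.311834.
ΔE = −sin λ·ΔX + cos λ·ΔY = −(0.950137)·(503) + (0.311834)·(451) = -337.28 m.
ΔN = −sin φ cos λ·ΔX − sin φ sin λ·ΔY + cos φ·ΔZ = −(0.406601)(0.311834)(503) − (0.406601)(0.950137)(451) + (0.913606)(622) = 330.25 m.
Horizontal magnitude = √(ΔE² + ΔN²) = √((-337.28)² + 330.25²) = 472.04 m.

472.0 m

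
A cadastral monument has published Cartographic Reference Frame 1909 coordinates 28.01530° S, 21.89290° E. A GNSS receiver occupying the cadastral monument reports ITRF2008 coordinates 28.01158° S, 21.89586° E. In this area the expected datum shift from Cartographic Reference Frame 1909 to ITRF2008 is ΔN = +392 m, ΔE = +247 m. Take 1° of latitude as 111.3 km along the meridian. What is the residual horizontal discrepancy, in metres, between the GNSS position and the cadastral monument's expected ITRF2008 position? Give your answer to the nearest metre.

49 m

Observed coordinate differences: Δφ = +0.00372°, Δλ = +0.00296°.
Converting to metres (1° lat = 111300 m, cos φ = 0.882822): observed ΔN = 414.0 m, observed ΔE = 290.8 m.
Subtracting the expected shift leaves a residual of 414.0 − (392) = 22.0 m north and 290.8 − (247) = 43.8 m east.
Residual distance = √(22.0² + 43.8²) = 49.1 m.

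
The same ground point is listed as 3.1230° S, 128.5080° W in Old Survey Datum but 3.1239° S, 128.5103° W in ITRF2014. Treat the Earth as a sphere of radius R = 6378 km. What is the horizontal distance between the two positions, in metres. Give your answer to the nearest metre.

275 m

Δφ = -3.1239° − -3.1230° = -0.0009°; Δλ = -128.5103° − -128.5080° = -0.0023°.
1° along a meridian = πR/180 = 111317 m.
ΔN = Δφ × 111317 = -100.2 m; ΔE = Δλ × 111317 × cos(-3.1230°) = -0.0023 × 111317 × 0.998515 = -255.6 m.
Distance = √(ΔE² + ΔN²) = √((-255.6)² + (-100.2)²) = 274.6 m.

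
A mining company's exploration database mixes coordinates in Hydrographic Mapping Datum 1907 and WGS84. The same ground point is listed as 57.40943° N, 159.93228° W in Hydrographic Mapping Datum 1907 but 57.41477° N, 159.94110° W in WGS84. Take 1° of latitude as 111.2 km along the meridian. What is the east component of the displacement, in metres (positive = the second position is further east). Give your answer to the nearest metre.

ΔE = -528 m

Δφ = 57.41477° − 57.40943° = +0.00534°; Δλ = -159.94110° − -159.93228° = -0.00882°.
ΔN = Δφ × 111200 = 593.8 m; ΔE = Δλ × 111200 × cos(57.40943°) = -0.00882 × 111200 × 0.538632 = -528.3 m.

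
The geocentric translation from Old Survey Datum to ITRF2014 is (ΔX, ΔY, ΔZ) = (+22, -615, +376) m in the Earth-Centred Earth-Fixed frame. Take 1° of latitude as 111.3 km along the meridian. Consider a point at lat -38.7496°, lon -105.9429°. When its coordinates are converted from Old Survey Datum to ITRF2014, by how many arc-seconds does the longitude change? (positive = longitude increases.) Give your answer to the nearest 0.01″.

sin φ = -0.625918, cos φ = 0.779889, sin λ = -0.961536, cos λ = -0.274679.
East component: ΔE = −sin λ·ΔX + cos λ·ΔY = −(-0.961536)(22) + (-0.274679)(-615) = 190.08 m.
1° of latitude spans 111300 m; at latitude φ, 1° of longitude spans that × cos φ = 86801.6 m, so Δλ = 190.08 / 86801.6 × 3600 = 7.883″.

Δλ = 7.88″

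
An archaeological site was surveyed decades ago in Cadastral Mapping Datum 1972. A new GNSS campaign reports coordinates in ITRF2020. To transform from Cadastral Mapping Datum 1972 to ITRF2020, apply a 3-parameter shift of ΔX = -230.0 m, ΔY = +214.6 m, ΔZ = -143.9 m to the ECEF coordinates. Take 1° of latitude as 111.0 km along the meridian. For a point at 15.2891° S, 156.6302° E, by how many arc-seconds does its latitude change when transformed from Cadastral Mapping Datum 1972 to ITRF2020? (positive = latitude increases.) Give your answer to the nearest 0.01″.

Δφ = -1.97″

sin φ = -0.263690, cos φ = 0.964608, sin λ = 0.396664, cos λ = -0.917964.
North component: ΔN = −sin φ cos λ·ΔX − sin φ sin λ·ΔY + cos φ·ΔZ = −(-0.263690)(-0.917964)(-230.0) − (-0.263690)(0.396664)(214.6) + (0.964608)(-143.9) = -60.69 m.
1° of latitude spans 111000 m, so Δφ = -60.69 / 111000 × 3600 = -1.968″.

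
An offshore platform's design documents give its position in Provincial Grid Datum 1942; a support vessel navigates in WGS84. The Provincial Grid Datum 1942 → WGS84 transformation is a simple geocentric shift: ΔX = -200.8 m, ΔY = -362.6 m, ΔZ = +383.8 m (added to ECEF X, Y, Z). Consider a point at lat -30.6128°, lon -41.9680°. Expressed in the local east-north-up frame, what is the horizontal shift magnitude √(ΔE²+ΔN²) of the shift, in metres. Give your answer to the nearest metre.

553 m

At φ = -30.6128°, λ = -41.9680°: sin φ = -0.509234, cos φ = 0.860628, sin λ = -0.668715, cos λ = 0.743518.
ΔE = −sin λ·ΔX + cos λ·ΔY = −(-0.668715)·(-200.8) + (0.743518)·(-362.6) = -403.88 m.
ΔN = −sin φ cos λ·ΔX − sin φ sin λ·ΔY + cos φ·ΔZ = −(-0.509234)(0.743518)(-200.8) − (-0.509234)(-0.668715)(-362.6) + (0.860628)(383.8) = 377.76 m.
Horizontal magnitude = √(ΔE² + ΔN²) = √((-403.88)² + 377.76²) = 553.01 m.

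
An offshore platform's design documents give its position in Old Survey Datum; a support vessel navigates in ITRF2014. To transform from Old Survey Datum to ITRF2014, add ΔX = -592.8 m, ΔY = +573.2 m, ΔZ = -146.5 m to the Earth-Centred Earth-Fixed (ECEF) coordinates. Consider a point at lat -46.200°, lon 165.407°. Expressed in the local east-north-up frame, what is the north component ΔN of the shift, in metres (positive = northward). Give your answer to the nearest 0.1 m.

ΔN = 416.9 m

At φ = -46.200°, λ = 165.407°: sin φ = -0.721760, cos φ = 0.692143, sin λ = 0.251951, cos λ = -0.967740.
ΔN = −sin φ cos λ·ΔX − sin φ sin λ·ΔY + cos φ·ΔZ = −(-0.721760)(-0.967740)(-592.8) − (-0.721760)(0.251951)(573.2) + (0.692143)(-146.5) = 416.89 m.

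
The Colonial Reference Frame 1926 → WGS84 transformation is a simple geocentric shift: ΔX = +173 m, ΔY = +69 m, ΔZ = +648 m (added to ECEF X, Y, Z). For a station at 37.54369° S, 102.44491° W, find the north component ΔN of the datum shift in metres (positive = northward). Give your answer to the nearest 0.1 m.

ΔN = 450.0 m

At φ = -37.54369°, λ = -102.44491°: sin φ = -0.609366, cos φ = 0.792889, sin λ = -0.976504, cos λ = -0.215501.
ΔN = −sin φ cos λ·ΔX − sin φ sin λ·ΔY + cos φ·ΔZ = −(-0.609366)(-0.215501)(173) − (-0.609366)(-0.976504)(69) + (0.792889)(648) = 450.02 m.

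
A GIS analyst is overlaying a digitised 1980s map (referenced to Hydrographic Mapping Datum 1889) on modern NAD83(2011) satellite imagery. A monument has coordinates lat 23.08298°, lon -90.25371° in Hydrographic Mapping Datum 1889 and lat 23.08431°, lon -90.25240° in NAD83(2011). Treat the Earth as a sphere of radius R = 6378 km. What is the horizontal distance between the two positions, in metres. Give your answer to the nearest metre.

Δφ = 23.08431° − 23.08298° = +0.00133°; Δλ = -90.25240° − -90.25371° = +0.00131°.
1° along a meridian = πR/180 = 111317 m.
ΔN = Δφ × 111317 = 148.1 m; ΔE = Δλ × 111317 × cos(23.08298°) = +0.00131 × 111317 × 0.919938 = 134.2 m.
Distance = √(ΔE² + ΔN²) = √(134.2² + 148.1²) = 199.8 m.

200 m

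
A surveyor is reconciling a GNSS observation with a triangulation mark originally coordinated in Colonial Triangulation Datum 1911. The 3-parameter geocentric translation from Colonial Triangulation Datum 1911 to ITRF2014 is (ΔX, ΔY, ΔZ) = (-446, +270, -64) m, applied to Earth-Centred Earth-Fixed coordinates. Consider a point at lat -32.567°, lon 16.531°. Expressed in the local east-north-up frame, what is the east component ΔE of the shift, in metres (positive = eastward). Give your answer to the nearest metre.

ΔE = 386 m

At φ = -32.567°, λ = 16.531°: sin φ = -0.538285, cos φ = 0.842763, sin λ = 0.284534, cos λ = 0.958666.
ΔE = −sin λ·ΔX + cos λ·ΔY = −(0.284534)·(-446) + (0.958666)·(270) = 385.74 m.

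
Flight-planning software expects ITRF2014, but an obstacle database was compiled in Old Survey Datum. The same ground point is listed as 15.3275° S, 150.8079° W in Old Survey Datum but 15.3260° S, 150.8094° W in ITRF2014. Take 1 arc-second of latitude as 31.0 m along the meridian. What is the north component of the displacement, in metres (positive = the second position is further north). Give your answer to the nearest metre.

Δφ = -15.3260° − -15.3275° = +0.0015°; Δλ = -150.8094° − -150.8079° = -0.0015°.
1° of latitude = 3600 × 31.00 = 111600 m.
ΔN = Δφ × 111600 = 167.4 m; ΔE = Δλ × 111600 × cos(-15.3275°) = -0.0015 × 111600 × 0.964431 = -161.4 m.

ΔN = 167 m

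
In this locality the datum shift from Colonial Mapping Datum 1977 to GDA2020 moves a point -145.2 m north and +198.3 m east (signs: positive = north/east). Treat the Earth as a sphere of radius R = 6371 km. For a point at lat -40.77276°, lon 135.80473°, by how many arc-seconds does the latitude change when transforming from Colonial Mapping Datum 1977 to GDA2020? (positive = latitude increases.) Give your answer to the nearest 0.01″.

Δφ = -4.70″

On a sphere of radius R, 1 rad of latitude = R, so Δφ = ΔN / R = -145.2 / 6371000 = -2.2791e-05 rad = -4.701″.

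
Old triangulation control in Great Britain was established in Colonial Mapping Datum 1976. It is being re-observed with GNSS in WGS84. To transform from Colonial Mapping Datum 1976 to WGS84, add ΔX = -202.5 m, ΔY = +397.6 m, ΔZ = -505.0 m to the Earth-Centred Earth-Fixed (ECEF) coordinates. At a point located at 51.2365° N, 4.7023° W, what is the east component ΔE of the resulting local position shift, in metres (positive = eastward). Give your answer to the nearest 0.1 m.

ΔE = 379.7 m

At φ = 51.2365°, λ = -4.7023°: sin φ = 0.779737, cos φ = 0.626107, sin λ = -0.081979, cos λ = 0.996634.
ΔE = −sin λ·ΔX + cos λ·ΔY = −(-0.081979)·(-202.5) + (0.996634)·(397.6) = 379.66 m.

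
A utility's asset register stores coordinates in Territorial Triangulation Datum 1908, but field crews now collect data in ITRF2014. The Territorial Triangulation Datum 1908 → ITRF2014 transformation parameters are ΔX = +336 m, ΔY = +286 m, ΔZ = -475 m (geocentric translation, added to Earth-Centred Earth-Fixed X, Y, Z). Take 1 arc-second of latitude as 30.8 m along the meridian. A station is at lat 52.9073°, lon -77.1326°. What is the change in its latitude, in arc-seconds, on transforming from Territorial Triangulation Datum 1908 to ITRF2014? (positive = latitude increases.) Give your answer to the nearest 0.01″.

Δφ = -4.02″

sin φ = 0.797661, cos φ = 0.603106, sin λ = -0.974888, cos λ = 0.222695.
North component: ΔN = −sin φ cos λ·ΔX − sin φ sin λ·ΔY + cos φ·ΔZ = −(0.797661)(0.222695)(336) − (0.797661)(-0.974888)(286) + (0.603106)(-475) = -123.76 m.
1° of latitude spans 3600 × 30.80 = 110880 m, so Δφ = -123.76 / 110880 × 3600 = -4.018″.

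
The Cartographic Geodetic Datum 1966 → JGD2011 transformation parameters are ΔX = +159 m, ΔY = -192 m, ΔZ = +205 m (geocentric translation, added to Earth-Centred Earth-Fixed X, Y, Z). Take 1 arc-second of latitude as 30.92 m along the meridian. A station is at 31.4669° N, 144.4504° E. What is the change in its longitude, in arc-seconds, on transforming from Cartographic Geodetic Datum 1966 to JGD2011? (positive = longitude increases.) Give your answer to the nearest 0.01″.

sin φ = 0.522006, cos φ = 0.852942, sin λ = 0.581408, cos λ = -0.813613.
East component: ΔE = −sin λ·ΔX + cos λ·ΔY = −(0.581408)(159) + (-0.813613)(-192) = 63.77 m.
1° of latitude spans 3600 × 30.92 = 111312 m; at latitude φ, 1° of longitude spans that × cos φ = 94942.7 m, so Δλ = 63.77 / 94942.7 × 3600 = 2.418″.

Δλ = 2.42″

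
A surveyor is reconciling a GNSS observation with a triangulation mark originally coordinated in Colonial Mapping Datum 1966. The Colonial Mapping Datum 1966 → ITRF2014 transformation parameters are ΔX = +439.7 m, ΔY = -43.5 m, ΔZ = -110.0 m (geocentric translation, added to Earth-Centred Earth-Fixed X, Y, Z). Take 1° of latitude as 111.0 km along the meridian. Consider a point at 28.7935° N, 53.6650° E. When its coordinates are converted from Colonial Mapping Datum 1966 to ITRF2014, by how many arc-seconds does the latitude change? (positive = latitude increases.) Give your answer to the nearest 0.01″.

Δφ = -6.65″

sin φ = 0.481654, cos φ = 0.876361, sin λ = 0.805566, cos λ = 0.592505.
North component: ΔN = −sin φ cos λ·ΔX − sin φ sin λ·ΔY + cos φ·ΔZ = −(0.481654)(0.592505)(439.7) − (0.481654)(0.805566)(-43.5) + (0.876361)(-110.0) = -205.00 m.
1° of latitude spans 111000 m, so Δφ = -205.00 / 111000 × 3600 = -6.649″.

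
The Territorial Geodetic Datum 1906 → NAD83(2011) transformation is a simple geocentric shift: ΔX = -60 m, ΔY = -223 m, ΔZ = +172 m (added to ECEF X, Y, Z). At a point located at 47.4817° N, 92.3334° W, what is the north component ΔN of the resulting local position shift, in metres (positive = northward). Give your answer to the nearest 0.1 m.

The local north axis is (−sin φ cos λ, −sin φ sin λ, cos φ), giving ΔN = -1.801 − 164.228 + 116.242 = -49.79 m.

ΔN = -49.8 m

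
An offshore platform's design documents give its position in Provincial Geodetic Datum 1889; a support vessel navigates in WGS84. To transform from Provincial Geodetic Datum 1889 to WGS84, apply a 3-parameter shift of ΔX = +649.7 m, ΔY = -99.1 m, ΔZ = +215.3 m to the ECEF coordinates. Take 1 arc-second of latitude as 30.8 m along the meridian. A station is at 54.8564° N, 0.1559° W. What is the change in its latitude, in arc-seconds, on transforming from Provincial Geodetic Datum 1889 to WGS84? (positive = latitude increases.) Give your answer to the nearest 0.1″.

Δφ = -13.2″

sin φ = 0.817712, cos φ = 0.575628, sin λ = -0.002721, cos λ = 0.999996.
North component: ΔN = −sin φ cos λ·ΔX − sin φ sin λ·ΔY + cos φ·ΔZ = −(0.817712)(0.999996)(649.7) − (0.817712)(-0.002721)(-99.1) + (0.575628)(215.3) = -407.55 m.
1° of latitude spans 3600 × 30.80 = 110880 m, so Δφ = -407.55 / 110880 × 3600 = -13.232″.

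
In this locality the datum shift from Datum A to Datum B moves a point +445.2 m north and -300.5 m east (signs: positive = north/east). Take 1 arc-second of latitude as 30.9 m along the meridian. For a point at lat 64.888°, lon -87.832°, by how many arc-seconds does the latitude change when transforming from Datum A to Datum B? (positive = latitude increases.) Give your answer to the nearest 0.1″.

1″ of latitude = 30.90 m, so Δφ = 445.2 / 30.90 = 14.408″.

Δφ = 14.4″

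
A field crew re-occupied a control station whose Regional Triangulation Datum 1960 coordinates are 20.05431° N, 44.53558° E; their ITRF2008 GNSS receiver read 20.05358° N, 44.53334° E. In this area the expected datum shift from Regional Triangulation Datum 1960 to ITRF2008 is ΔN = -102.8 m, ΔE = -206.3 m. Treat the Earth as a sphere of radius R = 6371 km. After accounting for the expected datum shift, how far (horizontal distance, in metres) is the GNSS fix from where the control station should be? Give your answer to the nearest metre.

Observed coordinate differences: Δφ = -0.00073°, Δλ = -0.00224°.
Converting to metres (1° lat = 111195 m, cos φ = 0.939368): observed ΔN = -81.2 m, observed ΔE = -234.0 m.
Subtracting the expected shift leaves a residual of -81.2 − (-102.8) = 21.6 m north and -234.0 − (-206.3) = -27.7 m east.
Residual distance = √(21.6² + (-27.7)²) = 35.1 m.

35 m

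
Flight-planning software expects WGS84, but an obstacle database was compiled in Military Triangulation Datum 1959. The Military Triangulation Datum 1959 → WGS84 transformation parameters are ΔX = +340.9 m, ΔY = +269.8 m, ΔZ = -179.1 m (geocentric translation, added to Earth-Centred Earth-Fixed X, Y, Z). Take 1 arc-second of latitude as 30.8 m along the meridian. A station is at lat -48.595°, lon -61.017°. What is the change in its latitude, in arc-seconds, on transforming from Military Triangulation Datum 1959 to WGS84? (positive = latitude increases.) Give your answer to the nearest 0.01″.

sin φ = -0.750053, cos φ = 0.661377, sin λ = -0.874764, cos λ = 0.484550.
North component: ΔN = −sin φ cos λ·ΔX − sin φ sin λ·ΔY + cos φ·ΔZ = −(-0.750053)(0.484550)(340.9) − (-0.750053)(-0.874764)(269.8) + (0.661377)(-179.1) = -171.58 m.
1° of latitude spans 3600 × 30.80 = 110880 m, so Δφ = -171.58 / 110880 × 3600 = -5.571″.

Δφ = -5.57″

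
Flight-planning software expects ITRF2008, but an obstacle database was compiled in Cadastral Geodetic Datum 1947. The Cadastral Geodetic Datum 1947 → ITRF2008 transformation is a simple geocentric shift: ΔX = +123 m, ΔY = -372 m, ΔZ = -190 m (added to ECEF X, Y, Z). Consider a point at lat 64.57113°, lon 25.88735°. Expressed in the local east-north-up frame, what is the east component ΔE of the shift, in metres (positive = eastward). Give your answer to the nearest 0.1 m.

ΔE = -388.4 m

At φ = 64.57113°, λ = 25.88735°: sin φ = 0.903119, cos φ = 0.429390, sin λ = 0.436603, cos λ = 0.899654.
ΔE = −sin λ·ΔX + cos λ·ΔY = −(0.436603)·(123) + (0.899654)·(-372) = -388.37 m.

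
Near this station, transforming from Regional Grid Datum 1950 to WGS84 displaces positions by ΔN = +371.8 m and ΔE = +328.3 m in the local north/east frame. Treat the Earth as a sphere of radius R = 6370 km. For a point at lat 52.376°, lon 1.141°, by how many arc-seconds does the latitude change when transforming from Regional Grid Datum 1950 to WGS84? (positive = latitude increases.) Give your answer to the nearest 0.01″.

On a sphere of radius R, 1 rad of latitude = R, so Δφ = ΔN / R = 371.8 / 6370000 = 5.8367e-05 rad = 12.039″.

Δφ = 12.04″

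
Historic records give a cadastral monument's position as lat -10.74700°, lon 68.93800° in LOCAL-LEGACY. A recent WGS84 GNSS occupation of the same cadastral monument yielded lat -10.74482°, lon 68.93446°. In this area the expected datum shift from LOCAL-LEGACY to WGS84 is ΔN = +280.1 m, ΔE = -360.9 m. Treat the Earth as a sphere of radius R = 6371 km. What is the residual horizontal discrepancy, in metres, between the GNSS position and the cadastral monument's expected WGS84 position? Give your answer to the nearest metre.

Observed coordinate differences: Δφ = +0.00218°, Δλ = -0.00354°.
Converting to metres (1° lat = 111195 m, cos φ = 0.982460): observed ΔN = 242.4 m, observed ΔE = -386.7 m.
Subtracting the expected shift leaves a residual of 242.4 − (280.1) = -37.7 m north and -386.7 − (-360.9) = -25.8 m east.
Residual distance = √((-37.7)² + (-25.8)²) = 45.7 m.

46 m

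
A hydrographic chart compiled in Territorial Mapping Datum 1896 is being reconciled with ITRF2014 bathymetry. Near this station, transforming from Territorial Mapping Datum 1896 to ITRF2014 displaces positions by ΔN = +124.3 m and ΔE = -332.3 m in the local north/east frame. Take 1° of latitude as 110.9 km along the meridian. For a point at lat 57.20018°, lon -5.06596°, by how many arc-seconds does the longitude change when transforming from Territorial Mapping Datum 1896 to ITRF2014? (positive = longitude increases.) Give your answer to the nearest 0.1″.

Δλ = -19.9″

At latitude 57.20018°, cos φ = 0.541706.
1° of longitude at this latitude = 110.9 × cos φ = 60.08 km, so Δλ = -332.3 / 60075.1 = -0.0055314° = -19.913″.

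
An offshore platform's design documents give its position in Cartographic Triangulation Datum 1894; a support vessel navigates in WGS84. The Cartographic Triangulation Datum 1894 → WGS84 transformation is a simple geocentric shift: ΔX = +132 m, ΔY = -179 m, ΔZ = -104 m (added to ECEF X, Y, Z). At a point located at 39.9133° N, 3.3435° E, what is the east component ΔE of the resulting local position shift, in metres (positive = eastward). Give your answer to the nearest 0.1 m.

At φ = 39.9133°, λ = 3.3435°: sin φ = 0.641628, cos φ = 0.767016, sin λ = 0.058322, cos λ = 0.998298.
ΔE = −sin λ·ΔX + cos λ·ΔY = −(0.058322)·(132) + (0.998298)·(-179) = -186.39 m.

ΔE = -186.4 m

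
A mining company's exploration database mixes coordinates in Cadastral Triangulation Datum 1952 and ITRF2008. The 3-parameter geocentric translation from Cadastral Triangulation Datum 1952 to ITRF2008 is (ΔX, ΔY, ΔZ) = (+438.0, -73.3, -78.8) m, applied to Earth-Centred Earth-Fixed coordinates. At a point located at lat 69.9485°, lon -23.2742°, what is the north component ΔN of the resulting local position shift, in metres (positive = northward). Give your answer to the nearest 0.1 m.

ΔN = -432.2 m

At φ = 69.9485°, λ = -23.2742°: sin φ = 0.939385, cos φ = 0.342865, sin λ = -0.395132, cos λ = 0.918624.
ΔN = −sin φ cos λ·ΔX − sin φ sin λ·ΔY + cos φ·ΔZ = −(0.939385)(0.918624)(438.0) − (0.939385)(-0.395132)(-73.3) + (0.342865)(-78.8) = -432.19 m.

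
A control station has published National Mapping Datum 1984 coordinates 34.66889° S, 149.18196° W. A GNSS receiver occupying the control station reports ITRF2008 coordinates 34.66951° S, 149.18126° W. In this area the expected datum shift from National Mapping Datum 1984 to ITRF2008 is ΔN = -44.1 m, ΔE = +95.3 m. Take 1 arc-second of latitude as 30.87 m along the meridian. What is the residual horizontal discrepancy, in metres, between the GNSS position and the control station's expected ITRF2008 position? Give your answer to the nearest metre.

40 m

Observed coordinate differences: Δφ = -0.00062°, Δλ = +0.00070°.
Converting to metres (1° lat = 111132 m, cos φ = 0.822453): observed ΔN = -68.9 m, observed ΔE = 64.0 m.
Subtracting the expected shift leaves a residual of -68.9 − (-44.1) = -24.8 m north and 64.0 − (95.3) = -31.3 m east.
Residual distance = √((-24.8)² + (-31.3)²) = 40.0 m.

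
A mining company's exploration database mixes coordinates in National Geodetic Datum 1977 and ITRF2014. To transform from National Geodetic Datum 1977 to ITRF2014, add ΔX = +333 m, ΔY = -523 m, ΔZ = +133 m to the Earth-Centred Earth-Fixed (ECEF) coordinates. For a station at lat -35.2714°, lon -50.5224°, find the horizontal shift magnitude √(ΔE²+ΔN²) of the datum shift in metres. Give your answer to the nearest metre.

At φ = -35.2714°, λ = -50.5224°: sin φ = -0.577450, cos φ = 0.816426, sin λ = -0.771873, cos λ = 0.635777.
ΔE = −sin λ·ΔX + cos λ·ΔY = −(-0.771873)·(333) + (0.635777)·(-523) = -75.48 m.
ΔN = −sin φ cos λ·ΔX − sin φ sin λ·ΔY + cos φ·ΔZ = −(-0.577450)(0.635777)(333) − (-0.577450)(-0.771873)(-523) + (0.816426)(133) = 463.95 m.
Horizontal magnitude = √(ΔE² + ΔN²) = √((-75.48)² + 463.95²) = 470.05 m.

470 m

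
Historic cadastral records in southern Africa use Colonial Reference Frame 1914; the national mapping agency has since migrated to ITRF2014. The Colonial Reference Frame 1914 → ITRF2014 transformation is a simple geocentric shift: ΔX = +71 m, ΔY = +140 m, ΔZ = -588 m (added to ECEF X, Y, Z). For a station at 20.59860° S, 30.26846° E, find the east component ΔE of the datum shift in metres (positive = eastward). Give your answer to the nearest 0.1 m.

ΔE = 85.1 m

At φ = -20.59860°, λ = 30.26846°: sin φ = -0.351819, cos φ = 0.936068, sin λ = 0.504052, cos λ = 0.863673.
ΔE = −sin λ·ΔX + cos λ·ΔY = −(0.504052)·(71) + (0.863673)·(140) = 85.13 m.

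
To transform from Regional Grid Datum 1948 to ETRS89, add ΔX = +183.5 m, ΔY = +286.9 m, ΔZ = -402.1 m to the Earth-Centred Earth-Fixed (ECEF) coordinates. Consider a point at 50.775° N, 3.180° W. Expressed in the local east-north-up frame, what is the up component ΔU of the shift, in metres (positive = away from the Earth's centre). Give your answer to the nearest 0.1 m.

ΔU = -205.7 m

The local up (radial) axis is (cos φ cos λ, cos φ sin λ, sin φ), giving ΔU = 115.861 − 10.064 − 311.494 = -205.70 m.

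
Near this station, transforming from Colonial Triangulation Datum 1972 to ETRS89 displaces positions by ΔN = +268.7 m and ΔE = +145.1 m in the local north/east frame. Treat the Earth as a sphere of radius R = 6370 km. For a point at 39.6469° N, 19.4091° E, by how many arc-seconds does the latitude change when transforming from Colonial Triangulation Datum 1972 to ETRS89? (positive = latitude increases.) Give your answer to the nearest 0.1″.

Δφ = 8.7″

On a sphere of radius R, 1 rad of latitude = R, so Δφ = ΔN / R = 268.7 / 6370000 = 4.2182e-05 rad = 8.701″.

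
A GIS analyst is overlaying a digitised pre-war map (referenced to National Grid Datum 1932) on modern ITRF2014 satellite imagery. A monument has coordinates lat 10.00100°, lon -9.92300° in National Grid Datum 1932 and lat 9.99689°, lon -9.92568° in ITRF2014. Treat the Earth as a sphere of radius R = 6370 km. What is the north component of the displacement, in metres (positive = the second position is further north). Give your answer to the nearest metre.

Δφ = 9.99689° − 10.00100° = -0.00411°; Δλ = -9.92568° − -9.92300° = -0.00268°.
1° along a meridian = πR/180 = 111177 m.
ΔN = Δφ × 111177 = -456.9 m; ΔE = Δλ × 111177 × cos(10.00100°) = -0.00268 × 111177 × 0.984805 = -293.4 m.

ΔN = -457 m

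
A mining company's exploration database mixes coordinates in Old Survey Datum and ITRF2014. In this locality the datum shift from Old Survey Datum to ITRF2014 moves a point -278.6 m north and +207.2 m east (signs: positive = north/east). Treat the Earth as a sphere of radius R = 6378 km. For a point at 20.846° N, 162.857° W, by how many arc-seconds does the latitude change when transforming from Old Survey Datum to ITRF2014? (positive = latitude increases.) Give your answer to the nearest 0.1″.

On a sphere of radius R, 1 rad of latitude = R, so Δφ = ΔN / R = -278.6 / 6378000 = -4.3681e-05 rad = -9.010″.

Δφ = -9.0″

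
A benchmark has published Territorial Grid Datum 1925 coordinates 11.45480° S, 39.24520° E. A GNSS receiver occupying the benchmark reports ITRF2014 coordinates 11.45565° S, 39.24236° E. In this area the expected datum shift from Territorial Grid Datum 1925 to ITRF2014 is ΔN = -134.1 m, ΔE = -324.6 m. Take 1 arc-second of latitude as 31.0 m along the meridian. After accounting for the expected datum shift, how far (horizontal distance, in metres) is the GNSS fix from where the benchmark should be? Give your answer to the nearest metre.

Observed coordinate differences: Δφ = -0.00085°, Δλ = -0.00284°.
Converting to metres (1° lat = 111600 m, cos φ = 0.980082): observed ΔN = -94.9 m, observed ΔE = -310.6 m.
Subtracting the expected shift leaves a residual of -94.9 − (-134.1) = 39.2 m north and -310.6 − (-324.6) = 14.0 m east.
Residual distance = √(39.2² + 14.0²) = 41.7 m.

42 m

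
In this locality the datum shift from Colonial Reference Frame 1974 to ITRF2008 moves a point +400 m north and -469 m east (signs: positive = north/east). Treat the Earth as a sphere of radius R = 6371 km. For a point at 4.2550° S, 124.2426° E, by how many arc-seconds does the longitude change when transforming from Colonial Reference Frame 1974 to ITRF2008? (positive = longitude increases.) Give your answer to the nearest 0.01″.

At latitude -4.2550°, cos φ = 0.997244.
One radian of longitude at latitude φ spans R cos φ, so Δλ = ΔE / (R cos φ) = -469.0 / (6371000 × 0.997244) = -7.3818e-05 rad = -15.226″.

Δλ = -15.23″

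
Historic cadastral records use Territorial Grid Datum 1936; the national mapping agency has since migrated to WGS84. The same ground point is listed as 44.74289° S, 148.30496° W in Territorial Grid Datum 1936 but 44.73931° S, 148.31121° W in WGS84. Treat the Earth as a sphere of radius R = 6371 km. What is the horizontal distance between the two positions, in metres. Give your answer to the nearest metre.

634 m

Δφ = -44.73931° − -44.74289° = +0.00358°; Δλ = -148.31121° − -148.30496° = -0.00625°.
1° along a meridian = πR/180 = 111195 m.
ΔN = Δφ × 111195 = 398.1 m; ΔE = Δλ × 111195 × cos(-44.74289°) = -0.00625 × 111195 × 0.710273 = -493.6 m.
Distance = √(ΔE² + ΔN²) = √((-493.6)² + 398.1²) = 634.1 m.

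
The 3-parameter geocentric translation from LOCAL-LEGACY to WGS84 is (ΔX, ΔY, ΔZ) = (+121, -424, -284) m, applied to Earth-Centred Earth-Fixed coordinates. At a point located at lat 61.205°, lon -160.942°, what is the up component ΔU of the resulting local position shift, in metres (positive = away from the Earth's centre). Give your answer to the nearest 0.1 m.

ΔU = -237.3 m

The local up (radial) axis is (cos φ cos λ, cos φ sin λ, sin φ), giving ΔU = -55.088 + 66.687 − 248.883 = -237.28 m.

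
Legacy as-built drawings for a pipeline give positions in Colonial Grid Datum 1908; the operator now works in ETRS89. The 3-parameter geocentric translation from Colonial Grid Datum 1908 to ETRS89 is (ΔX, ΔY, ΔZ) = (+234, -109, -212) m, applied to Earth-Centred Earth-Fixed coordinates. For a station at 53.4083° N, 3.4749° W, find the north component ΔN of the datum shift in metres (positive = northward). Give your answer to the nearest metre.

The local north axis is (−sin φ cos λ, −sin φ sin λ, cos φ), giving ΔN = -187.534 − 5.304 − 126.375 = -319.21 m.

ΔN = -319 m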